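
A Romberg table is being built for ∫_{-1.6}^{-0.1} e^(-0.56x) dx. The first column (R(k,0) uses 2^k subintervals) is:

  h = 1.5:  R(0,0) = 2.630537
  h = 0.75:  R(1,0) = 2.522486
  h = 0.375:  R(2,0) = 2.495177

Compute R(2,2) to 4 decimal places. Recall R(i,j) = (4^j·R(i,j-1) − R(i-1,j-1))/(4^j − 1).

Richardson extrapolation on the trapezoidal column (denominator 4−1=3):
R(1,1) = 2.522486 + (2.522486 − 2.630537)/3 = 2.486469
R(2,1) = (4·2.495177 − 2.522486) / 3 = 2.486074
R(2,2) = (16·2.486074 − 2.486469) / 15 = 2.486048

2.4860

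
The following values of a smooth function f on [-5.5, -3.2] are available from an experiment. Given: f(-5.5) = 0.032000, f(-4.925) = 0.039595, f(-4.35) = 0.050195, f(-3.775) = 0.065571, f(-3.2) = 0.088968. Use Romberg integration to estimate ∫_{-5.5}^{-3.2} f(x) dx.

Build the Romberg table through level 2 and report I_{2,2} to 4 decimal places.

I_{0,0} (trapezoid, 1 panel, h=2.3000): 0.139113
I_{1,0} (trapezoid, 2 panels, h=1.1500): 0.127281
I_{2,0} (trapezoid, 4 panels, h=0.5750): 0.124111
I_{1,1} = 0.127281 + (0.127281 − 0.139113)/3 = 0.123337
I_{2,1} = 0.124111 + (0.124111 − 0.127281)/3 = 0.123054
I_{2,2} = 0.123054 + (0.123054 − 0.123337)/15 = 0.123035

0.1230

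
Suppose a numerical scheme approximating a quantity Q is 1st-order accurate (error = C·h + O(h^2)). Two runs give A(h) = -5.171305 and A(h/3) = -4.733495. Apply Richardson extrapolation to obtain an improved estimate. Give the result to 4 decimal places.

The leading error scales as h; refining by a factor of 3 reduces it by 3^1 = 3.
Extrapolated value = (3·A(h/3) − A(h)) / (3 − 1)
= (3·(-4.733495) − (-5.171305)) / 2
= -9.029180 / 2 = -4.514590

-4.5146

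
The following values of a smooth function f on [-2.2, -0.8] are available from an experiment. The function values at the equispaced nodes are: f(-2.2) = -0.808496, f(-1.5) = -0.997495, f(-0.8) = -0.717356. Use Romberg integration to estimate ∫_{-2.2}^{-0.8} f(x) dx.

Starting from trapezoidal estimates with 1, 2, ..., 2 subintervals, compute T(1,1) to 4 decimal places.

T(0,0) (trapezoid, 1 panel, h=1.4000): -1.068096
T(1,0) (trapezoid, 2 panels, h=0.7000): -1.232295
T(1,1) = -1.232295 + (-1.232295 − (-1.068096))/3 = -1.287028

-1.2870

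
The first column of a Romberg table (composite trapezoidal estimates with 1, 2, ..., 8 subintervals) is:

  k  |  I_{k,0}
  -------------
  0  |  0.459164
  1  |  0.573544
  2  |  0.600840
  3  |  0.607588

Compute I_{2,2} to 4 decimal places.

0.6098

Richardson extrapolation on the trapezoidal column (denominator 4−1=3):
I_{1,1} = (4·0.573544 − 0.459164) / 3 = 0.611671
I_{2,1} = 0.600840 + (0.600840 − 0.573544)/3 = 0.609939
I_{2,2} = (16·0.609939 − 0.611671) / 15 = 0.609824
(Column j=1 coincides with Simpson's rule on the same nodes.)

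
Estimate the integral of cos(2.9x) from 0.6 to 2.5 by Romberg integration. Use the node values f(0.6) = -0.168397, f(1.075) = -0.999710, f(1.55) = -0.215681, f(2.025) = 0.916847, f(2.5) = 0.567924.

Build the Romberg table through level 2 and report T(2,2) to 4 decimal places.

-0.0516

T(0,0) (trapezoid, 1 panel, h=1.9000): 0.379551
T(1,0) (trapezoid, 2 panels, h=0.9500): -0.015122
T(2,0) (trapezoid, 4 panels, h=0.4750): -0.046921
T(1,1) = -0.015122 + (-0.015122 − 0.379551)/3 = -0.146680
T(2,1) = -0.046921 + (-0.046921 − (-0.015122))/3 = -0.057521
T(2,2) = -0.057521 + (-0.057521 − (-0.146680))/15 = -0.051577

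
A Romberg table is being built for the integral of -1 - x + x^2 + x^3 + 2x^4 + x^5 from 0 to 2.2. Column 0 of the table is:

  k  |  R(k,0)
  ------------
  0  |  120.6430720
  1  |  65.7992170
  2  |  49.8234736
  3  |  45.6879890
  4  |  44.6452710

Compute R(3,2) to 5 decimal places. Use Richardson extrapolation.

44.29691

R(2,1) = (4·49.8234736 − 65.7992170) / 3 = 44.4982258
R(3,1) = 45.6879890 + (45.6879890 − 49.8234736)/3 = 44.3094941
R(3,2) = 44.3094941 + (44.3094941 − 44.4982258)/15 = 44.2969120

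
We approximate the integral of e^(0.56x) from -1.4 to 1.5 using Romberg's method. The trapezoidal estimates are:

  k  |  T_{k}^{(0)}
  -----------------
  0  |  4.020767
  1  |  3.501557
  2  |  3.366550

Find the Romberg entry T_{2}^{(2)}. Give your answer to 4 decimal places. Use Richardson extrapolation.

3.3211

T_{1}^{(1)} = (4·3.501557 − 4.020767) / 3 = 3.328487
T_{2}^{(1)} = 3.366550 + (3.366550 − 3.501557)/3 = 3.321548
T_{2}^{(2)} = 3.321548 + (3.321548 − 3.328487)/15 = 3.321085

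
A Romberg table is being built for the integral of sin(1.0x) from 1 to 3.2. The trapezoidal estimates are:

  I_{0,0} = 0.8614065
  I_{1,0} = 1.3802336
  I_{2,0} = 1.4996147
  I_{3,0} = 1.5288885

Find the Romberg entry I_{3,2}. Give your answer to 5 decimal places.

1.53860

I_{2,1} = (4·1.4996147 − 1.3802336) / 3 = 1.5394084
I_{3,1} = 1.5288885 + (1.5288885 − 1.4996147)/3 = 1.5386464
I_{3,2} = (16·1.5386464 − 1.5394084) / 15 = 1.5385956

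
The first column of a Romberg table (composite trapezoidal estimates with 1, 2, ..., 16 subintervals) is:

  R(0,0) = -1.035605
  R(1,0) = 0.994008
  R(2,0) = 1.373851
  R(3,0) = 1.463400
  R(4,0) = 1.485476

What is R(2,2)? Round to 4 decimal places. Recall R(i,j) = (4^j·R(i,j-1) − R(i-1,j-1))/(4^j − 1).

1.4891

Richardson extrapolation on the trapezoidal column (denominator 4−1=3):
R(1,1) = 0.994008 + (0.994008 − (-1.035605))/3 = 1.670546
R(2,1) = 1.373851 + (1.373851 − 0.994008)/3 = 1.500465
R(2,2) = 1.500465 + (1.500465 − 1.670546)/15 = 1.489126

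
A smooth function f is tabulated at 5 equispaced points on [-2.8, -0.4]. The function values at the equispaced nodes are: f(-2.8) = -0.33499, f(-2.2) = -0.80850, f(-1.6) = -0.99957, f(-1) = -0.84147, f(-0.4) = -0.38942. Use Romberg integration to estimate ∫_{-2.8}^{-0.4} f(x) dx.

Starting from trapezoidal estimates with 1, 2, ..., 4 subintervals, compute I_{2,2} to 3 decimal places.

I_{0,0} (trapezoid, 1 panel, h=2.4000): -0.86929
I_{1,0} (trapezoid, 2 panels, h=1.2000): -1.63413
I_{2,0} (trapezoid, 4 panels, h=0.6000): -1.80705
I_{1,1} = -1.63413 + (-1.63413 − (-0.86929))/3 = -1.88908
I_{2,1} = -1.80705 + (-1.80705 − (-1.63413))/3 = -1.86469
I_{2,2} = -1.86469 + (-1.86469 − (-1.88908))/15 = -1.86306

-1.863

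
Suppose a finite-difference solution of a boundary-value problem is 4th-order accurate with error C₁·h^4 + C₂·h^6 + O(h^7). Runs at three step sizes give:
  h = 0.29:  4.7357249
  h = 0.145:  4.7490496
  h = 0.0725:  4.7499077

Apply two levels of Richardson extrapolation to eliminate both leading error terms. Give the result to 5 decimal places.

4.74997

First eliminate the h^4 term (factor 2^4 = 16):
  B₁ = (16·4.7490496 − 4.7357249)/15 = 4.7499379
  B₂ = (16·4.7499077 − 4.7490496)/15 = 4.7499649
Then eliminate the h^6 term (factor 2^6 = 64):
  (64·4.7499649 − 4.7499379)/63 = 4.7499653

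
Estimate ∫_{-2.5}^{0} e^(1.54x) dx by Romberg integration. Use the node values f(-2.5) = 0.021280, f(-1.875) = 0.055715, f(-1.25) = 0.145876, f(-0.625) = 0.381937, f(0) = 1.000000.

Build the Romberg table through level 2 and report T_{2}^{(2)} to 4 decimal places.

0.6362

T_{0}^{(0)} (trapezoid, 1 panel, h=2.5000): 1.276600
T_{1}^{(0)} (trapezoid, 2 panels, h=1.2500): 0.820645
T_{2}^{(0)} (trapezoid, 4 panels, h=0.6250): 0.683855
T_{1}^{(1)} = 0.820645 + (0.820645 − 1.276600)/3 = 0.668660
T_{2}^{(1)} = 0.683855 + (0.683855 − 0.820645)/3 = 0.638258
T_{2}^{(2)} = 0.638258 + (0.638258 − 0.668660)/15 = 0.636231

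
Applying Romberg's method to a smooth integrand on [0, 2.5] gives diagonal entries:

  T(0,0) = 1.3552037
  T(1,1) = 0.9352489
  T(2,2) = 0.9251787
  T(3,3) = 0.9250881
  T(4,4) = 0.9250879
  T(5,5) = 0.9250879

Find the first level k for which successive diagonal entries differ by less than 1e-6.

|T(1,1) − T(0,0)| = 0.4199548 ≥ 1e-6
|T(2,2) − T(1,1)| = 0.0100702 ≥ 1e-6
|T(3,3) − T(2,2)| = 0.0000906 ≥ 1e-6
|T(4,4) − T(3,3)| = 0.0000002 < 1e-6

k = 4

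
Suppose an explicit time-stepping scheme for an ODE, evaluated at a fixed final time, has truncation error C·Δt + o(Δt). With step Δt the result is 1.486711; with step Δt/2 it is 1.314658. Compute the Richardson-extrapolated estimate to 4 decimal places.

Extrapolated value = (2·A(Δt/2) − A(Δt)) / (2 − 1)
= (2·1.314658 − 1.486711) / 1
= 1.142605 / 1 = 1.142605

1.1426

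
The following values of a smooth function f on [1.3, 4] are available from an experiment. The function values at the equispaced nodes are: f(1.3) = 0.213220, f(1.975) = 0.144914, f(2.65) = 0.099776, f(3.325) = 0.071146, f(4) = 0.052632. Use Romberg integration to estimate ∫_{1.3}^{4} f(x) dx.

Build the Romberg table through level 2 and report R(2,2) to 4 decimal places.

0.2992

R(0,0) (trapezoid, 1 panel, h=2.7000): 0.358900
R(1,0) (trapezoid, 2 panels, h=1.3500): 0.314148
R(2,0) (trapezoid, 4 panels, h=0.6750): 0.302914
R(1,1) = 0.314148 + (0.314148 − 0.358900)/3 = 0.299231
R(2,1) = 0.302914 + (0.302914 − 0.314148)/3 = 0.299169
R(2,2) = 0.299169 + (0.299169 − 0.299231)/15 = 0.299165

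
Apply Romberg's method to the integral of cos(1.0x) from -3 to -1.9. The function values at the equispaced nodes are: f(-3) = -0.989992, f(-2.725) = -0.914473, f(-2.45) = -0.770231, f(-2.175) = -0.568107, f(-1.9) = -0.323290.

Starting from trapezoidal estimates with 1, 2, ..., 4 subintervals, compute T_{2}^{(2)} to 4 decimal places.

-0.8052

T_{0}^{(0)} (trapezoid, 1 panel, h=1.1000): -0.722305
T_{1}^{(0)} (trapezoid, 2 panels, h=0.5500): -0.784780
T_{2}^{(0)} (trapezoid, 4 panels, h=0.2750): -0.800099
T_{1}^{(1)} = -0.784780 + (-0.784780 − (-0.722305))/3 = -0.805605
T_{2}^{(1)} = -0.800099 + (-0.800099 − (-0.784780))/3 = -0.805205
T_{2}^{(2)} = -0.805205 + (-0.805205 − (-0.805605))/15 = -0.805178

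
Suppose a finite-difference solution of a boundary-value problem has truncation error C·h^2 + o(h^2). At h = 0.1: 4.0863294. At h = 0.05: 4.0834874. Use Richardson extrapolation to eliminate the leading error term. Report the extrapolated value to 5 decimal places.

4.08254

The leading error scales as h^2; refining by a factor of 2 reduces it by 2^2 = 4.
Extrapolated value = (4·A(h/2) − A(h)) / (4 − 1)
= (4·4.0834874 − 4.0863294) / 3
= 12.2476202 / 3 = 4.0825401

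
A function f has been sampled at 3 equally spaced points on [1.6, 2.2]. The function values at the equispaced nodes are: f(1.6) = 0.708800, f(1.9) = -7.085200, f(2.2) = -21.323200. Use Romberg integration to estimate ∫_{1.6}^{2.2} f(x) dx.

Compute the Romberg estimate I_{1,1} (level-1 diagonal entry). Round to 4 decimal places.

-4.8955

I_{0,0} (trapezoid, 1 panel, h=0.6000): -6.184320
I_{1,0} (trapezoid, 2 panels, h=0.3000): -5.217720
I_{1,1} = -5.217720 + (-5.217720 − (-6.184320))/3 = -4.895520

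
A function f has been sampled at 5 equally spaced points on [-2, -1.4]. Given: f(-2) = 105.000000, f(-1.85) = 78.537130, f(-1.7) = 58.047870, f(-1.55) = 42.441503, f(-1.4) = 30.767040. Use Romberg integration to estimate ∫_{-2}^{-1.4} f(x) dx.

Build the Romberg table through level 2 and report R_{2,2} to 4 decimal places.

36.7884

R_{0,0} (trapezoid, 1 panel, h=0.6000): 40.730112
R_{1,0} (trapezoid, 2 panels, h=0.3000): 37.779417
R_{2,0} (trapezoid, 4 panels, h=0.1500): 37.036503
R_{1,1} = 37.779417 + (37.779417 − 40.730112)/3 = 36.795852
R_{2,1} = 37.036503 + (37.036503 − 37.779417)/3 = 36.788865
R_{2,2} = 36.788865 + (36.788865 − 36.795852)/15 = 36.788399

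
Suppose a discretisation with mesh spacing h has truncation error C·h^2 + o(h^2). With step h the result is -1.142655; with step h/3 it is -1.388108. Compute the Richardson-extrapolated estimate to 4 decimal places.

-1.4188

The leading error scales as h^2; refining by a factor of 3 reduces it by 3^2 = 9.
Extrapolated value = (9·A(h/3) − A(h)) / (9 − 1)
= (9·(-1.388108) − (-1.142655)) / 8
= -11.350317 / 8 = -1.418790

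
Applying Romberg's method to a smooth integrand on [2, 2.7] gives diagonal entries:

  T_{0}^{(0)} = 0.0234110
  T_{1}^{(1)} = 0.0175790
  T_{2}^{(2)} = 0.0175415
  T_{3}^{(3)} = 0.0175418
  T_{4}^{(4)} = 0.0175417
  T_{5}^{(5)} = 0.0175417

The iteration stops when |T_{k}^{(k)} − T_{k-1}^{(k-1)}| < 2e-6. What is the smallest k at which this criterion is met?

|T_{1}^{(1)} − T_{0}^{(0)}| = 0.0058320 ≥ 2e-6
|T_{2}^{(2)} − T_{1}^{(1)}| = 0.0000375 ≥ 2e-6
|T_{3}^{(3)} − T_{2}^{(2)}| = 0.0000003 < 2e-6

k = 3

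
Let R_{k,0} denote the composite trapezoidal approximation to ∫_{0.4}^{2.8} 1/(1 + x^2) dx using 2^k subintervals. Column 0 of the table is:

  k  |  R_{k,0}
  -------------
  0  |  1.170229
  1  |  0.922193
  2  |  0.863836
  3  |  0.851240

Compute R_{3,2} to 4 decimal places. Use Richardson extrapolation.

0.8472

Richardson extrapolation on the trapezoidal column (denominator 4−1=3):
R_{2,1} = 0.863836 + (0.863836 − 0.922193)/3 = 0.844384
R_{3,1} = 0.851240 + (0.851240 − 0.863836)/3 = 0.847041
R_{3,2} = 0.847041 + (0.847041 − 0.844384)/15 = 0.847218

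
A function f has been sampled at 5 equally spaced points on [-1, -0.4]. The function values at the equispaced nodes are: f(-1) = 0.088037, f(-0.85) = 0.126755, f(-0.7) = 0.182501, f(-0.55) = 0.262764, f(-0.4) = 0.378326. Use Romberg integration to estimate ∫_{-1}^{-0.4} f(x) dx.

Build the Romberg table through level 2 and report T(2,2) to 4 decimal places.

T(0,0) (trapezoid, 1 panel, h=0.6000): 0.139909
T(1,0) (trapezoid, 2 panels, h=0.3000): 0.124705
T(2,0) (trapezoid, 4 panels, h=0.1500): 0.120780
T(1,1) = 0.124705 + (0.124705 − 0.139909)/3 = 0.119637
T(2,1) = 0.120780 + (0.120780 − 0.124705)/3 = 0.119472
T(2,2) = 0.119472 + (0.119472 − 0.119637)/15 = 0.119461

0.1195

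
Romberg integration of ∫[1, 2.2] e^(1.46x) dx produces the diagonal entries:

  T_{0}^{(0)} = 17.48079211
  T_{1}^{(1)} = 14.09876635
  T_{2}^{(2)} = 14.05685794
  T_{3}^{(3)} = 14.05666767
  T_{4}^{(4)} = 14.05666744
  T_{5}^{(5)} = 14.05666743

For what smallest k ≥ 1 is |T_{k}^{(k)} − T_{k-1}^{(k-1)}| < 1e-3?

k = 3

|T_{1}^{(1)} − T_{0}^{(0)}| = 3.38202576 ≥ 1e-3
|T_{2}^{(2)} − T_{1}^{(1)}| = 0.04190841 ≥ 1e-3
|T_{3}^{(3)} − T_{2}^{(2)}| = 0.00019027 < 1e-3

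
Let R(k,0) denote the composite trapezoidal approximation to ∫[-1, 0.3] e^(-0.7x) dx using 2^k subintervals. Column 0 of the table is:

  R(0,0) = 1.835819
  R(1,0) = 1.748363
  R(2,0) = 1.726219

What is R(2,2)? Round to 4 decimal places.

R(1,1) = (4·1.748363 − 1.835819) / 3 = 1.719211
R(2,1) = 1.726219 + (1.726219 − 1.748363)/3 = 1.718838
R(2,2) = 1.718838 + (1.718838 − 1.719211)/15 = 1.718813

1.7188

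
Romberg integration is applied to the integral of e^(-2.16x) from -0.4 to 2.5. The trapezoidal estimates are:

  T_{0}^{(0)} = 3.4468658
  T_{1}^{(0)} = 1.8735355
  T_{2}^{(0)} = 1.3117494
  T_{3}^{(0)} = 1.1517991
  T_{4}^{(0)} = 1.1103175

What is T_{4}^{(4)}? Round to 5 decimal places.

Richardson extrapolation on the trapezoidal column (denominator 4−1=3):
T_{1}^{(1)} = (4·1.8735355 − 3.4468658) / 3 = 1.3490921
T_{2}^{(1)} = 1.3117494 + (1.3117494 − 1.8735355)/3 = 1.1244874
T_{3}^{(1)} = (4·1.1517991 − 1.3117494) / 3 = 1.0984823
T_{4}^{(1)} = (4·1.1103175 − 1.1517991) / 3 = 1.0964903
T_{2}^{(2)} = 1.1244874 + (1.1244874 − 1.3490921)/15 = 1.1095138
T_{3}^{(2)} = 1.0984823 + (1.0984823 − 1.1244874)/15 = 1.0967486
T_{4}^{(2)} = 1.0964903 + (1.0964903 − 1.0984823)/15 = 1.0963575
T_{3}^{(3)} = (64·1.0967486 − 1.1095138) / 63 = 1.0965460
T_{4}^{(3)} = 1.0963575 + (1.0963575 − 1.0967486)/63 = 1.0963513
T_{4}^{(4)} = (256·1.0963513 − 1.0965460) / 255 = 1.0963505

1.09635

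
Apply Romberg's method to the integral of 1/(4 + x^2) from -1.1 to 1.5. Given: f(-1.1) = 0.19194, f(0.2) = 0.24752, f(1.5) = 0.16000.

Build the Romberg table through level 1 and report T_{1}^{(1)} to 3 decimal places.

0.582

T_{0}^{(0)} (trapezoid, 1 panel, h=2.6000): 0.45752
T_{1}^{(0)} (trapezoid, 2 panels, h=1.3000): 0.55054
T_{1}^{(1)} = 0.55054 + (0.55054 − 0.45752)/3 = 0.58155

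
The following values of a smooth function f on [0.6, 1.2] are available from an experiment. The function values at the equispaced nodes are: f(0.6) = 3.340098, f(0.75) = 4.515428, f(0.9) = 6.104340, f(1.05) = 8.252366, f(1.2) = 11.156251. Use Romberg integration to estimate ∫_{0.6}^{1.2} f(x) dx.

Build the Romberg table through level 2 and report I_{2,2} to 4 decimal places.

I_{0,0} (trapezoid, 1 panel, h=0.6000): 4.348905
I_{1,0} (trapezoid, 2 panels, h=0.3000): 4.005754
I_{2,0} (trapezoid, 4 panels, h=0.1500): 3.918046
I_{1,1} = 4.005754 + (4.005754 − 4.348905)/3 = 3.891370
I_{2,1} = 3.918046 + (3.918046 − 4.005754)/3 = 3.888810
I_{2,2} = 3.888810 + (3.888810 − 3.891370)/15 = 3.888639

3.8886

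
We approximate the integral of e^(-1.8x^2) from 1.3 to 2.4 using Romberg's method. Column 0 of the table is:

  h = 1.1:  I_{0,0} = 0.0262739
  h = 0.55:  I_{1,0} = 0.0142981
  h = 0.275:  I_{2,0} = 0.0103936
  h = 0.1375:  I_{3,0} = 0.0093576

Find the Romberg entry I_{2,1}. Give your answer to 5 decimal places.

Richardson extrapolation on the trapezoidal column (denominator 4−1=3):
I_{2,1} = (4·0.0103936 − 0.0142981) / 3 = 0.0090921
(Column j=1 coincides with Simpson's rule on the same nodes.)

0.00909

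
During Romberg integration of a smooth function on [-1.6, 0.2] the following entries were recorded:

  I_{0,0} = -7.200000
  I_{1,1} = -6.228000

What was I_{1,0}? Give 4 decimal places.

-6.4710

From I_{1,1} = (4·I_{1,0} − I_{0,0})/3, solve for I_{1,0}:
4·I_{1,0} = 3·(-6.228000) + (-7.200000) = -25.884000
I_{1,0} = -6.471000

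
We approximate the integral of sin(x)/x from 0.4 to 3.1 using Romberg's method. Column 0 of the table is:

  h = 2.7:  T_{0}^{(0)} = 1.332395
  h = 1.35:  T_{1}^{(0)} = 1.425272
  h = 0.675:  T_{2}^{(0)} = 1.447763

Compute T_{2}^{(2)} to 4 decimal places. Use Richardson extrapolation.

1.4552

T_{1}^{(1)} = (4·1.425272 − 1.332395) / 3 = 1.456231
T_{2}^{(1)} = 1.447763 + (1.447763 − 1.425272)/3 = 1.455260
T_{2}^{(2)} = (16·1.455260 − 1.456231) / 15 = 1.455195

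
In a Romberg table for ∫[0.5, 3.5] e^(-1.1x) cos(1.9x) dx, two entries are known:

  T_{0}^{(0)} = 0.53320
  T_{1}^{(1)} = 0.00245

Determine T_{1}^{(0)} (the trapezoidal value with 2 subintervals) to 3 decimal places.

0.135

From T_{1}^{(1)} = (4·T_{1}^{(0)} − T_{0}^{(0)})/3, solve for T_{1}^{(0)}:
4·T_{1}^{(0)} = 3·0.00245 + 0.53320 = 0.54055
T_{1}^{(0)} = 0.13514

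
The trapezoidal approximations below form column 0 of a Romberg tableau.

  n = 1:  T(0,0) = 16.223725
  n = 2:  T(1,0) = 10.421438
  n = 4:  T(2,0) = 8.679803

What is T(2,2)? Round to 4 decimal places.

Richardson extrapolation on the trapezoidal column (denominator 4−1=3):
T(1,1) = 10.421438 + (10.421438 − 16.223725)/3 = 8.487342
T(2,1) = 8.679803 + (8.679803 − 10.421438)/3 = 8.099258
T(2,2) = (16·8.099258 − 8.487342) / 15 = 8.073386
(Column j=1 coincides with Simpson's rule on the same nodes.)

8.0734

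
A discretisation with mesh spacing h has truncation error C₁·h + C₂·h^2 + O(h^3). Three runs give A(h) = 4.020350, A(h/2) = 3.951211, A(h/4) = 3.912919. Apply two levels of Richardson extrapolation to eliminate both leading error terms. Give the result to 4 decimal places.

First eliminate the h term (factor 2^1 = 2):
  B₁ = (2·3.951211 − 4.020350)/1 = 3.882072
  B₂ = (2·3.912919 − 3.951211)/1 = 3.874627
Then eliminate the h^2 term (factor 2^2 = 4):
  (4·3.874627 − 3.882072)/3 = 3.872145

3.8721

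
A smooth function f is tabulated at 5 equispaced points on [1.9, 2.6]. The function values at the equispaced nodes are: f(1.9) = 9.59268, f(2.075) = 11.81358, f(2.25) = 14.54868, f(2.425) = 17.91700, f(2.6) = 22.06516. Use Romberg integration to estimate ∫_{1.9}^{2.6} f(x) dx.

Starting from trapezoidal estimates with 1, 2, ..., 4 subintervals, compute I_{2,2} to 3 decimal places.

10.481

I_{0,0} (trapezoid, 1 panel, h=0.7000): 11.08024
I_{1,0} (trapezoid, 2 panels, h=0.3500): 10.63216
I_{2,0} (trapezoid, 4 panels, h=0.1750): 10.51893
I_{1,1} = 10.63216 + (10.63216 − 11.08024)/3 = 10.48280
I_{2,1} = 10.51893 + (10.51893 − 10.63216)/3 = 10.48119
I_{2,2} = 10.48119 + (10.48119 − 10.48280)/15 = 10.48108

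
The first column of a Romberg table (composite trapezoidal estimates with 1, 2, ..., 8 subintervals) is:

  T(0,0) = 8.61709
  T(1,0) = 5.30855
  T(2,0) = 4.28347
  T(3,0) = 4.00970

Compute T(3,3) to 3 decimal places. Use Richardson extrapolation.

3.917

Richardson extrapolation on the trapezoidal column (denominator 4−1=3):
T(1,1) = 5.30855 + (5.30855 − 8.61709)/3 = 4.20570
T(2,1) = 4.28347 + (4.28347 − 5.30855)/3 = 3.94178
T(3,1) = 4.00970 + (4.00970 − 4.28347)/3 = 3.91844
T(2,2) = 3.94178 + (3.94178 − 4.20570)/15 = 3.92419
T(3,2) = (16·3.91844 − 3.94178) / 15 = 3.91688
T(3,3) = (64·3.91688 − 3.92419) / 63 = 3.91676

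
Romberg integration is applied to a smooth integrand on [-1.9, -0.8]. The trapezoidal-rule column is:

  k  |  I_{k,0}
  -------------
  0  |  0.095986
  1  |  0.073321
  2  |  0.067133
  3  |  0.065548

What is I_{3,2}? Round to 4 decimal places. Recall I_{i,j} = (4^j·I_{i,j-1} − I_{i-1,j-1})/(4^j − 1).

0.0650

Richardson extrapolation on the trapezoidal column (denominator 4−1=3):
I_{2,1} = (4·0.067133 − 0.073321) / 3 = 0.065070
I_{3,1} = 0.065548 + (0.065548 − 0.067133)/3 = 0.065020
I_{3,2} = (16·0.065020 − 0.065070) / 15 = 0.065017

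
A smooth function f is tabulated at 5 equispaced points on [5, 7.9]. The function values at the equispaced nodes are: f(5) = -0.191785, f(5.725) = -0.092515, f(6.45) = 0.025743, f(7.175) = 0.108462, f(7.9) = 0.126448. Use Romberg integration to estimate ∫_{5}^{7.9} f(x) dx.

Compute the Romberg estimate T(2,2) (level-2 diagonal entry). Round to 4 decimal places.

T(0,0) (trapezoid, 1 panel, h=2.9000): -0.094739
T(1,0) (trapezoid, 2 panels, h=1.4500): -0.010042
T(2,0) (trapezoid, 4 panels, h=0.7250): 0.006541
T(1,1) = -0.010042 + (-0.010042 − (-0.094739))/3 = 0.018190
T(2,1) = 0.006541 + (0.006541 − (-0.010042))/3 = 0.012069
T(2,2) = 0.012069 + (0.012069 − 0.018190)/15 = 0.011661

0.0117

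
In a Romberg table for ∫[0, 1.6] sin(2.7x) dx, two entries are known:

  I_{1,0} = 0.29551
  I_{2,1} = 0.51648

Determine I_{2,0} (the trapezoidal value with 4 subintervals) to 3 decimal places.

From I_{2,1} = (4·I_{2,0} − I_{1,0})/3, solve for I_{2,0}:
4·I_{2,0} = 3·0.51648 + 0.29551 = 1.84495
I_{2,0} = 0.46124

0.461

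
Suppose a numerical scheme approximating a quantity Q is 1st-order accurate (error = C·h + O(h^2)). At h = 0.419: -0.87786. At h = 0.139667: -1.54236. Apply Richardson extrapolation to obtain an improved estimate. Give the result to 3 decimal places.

Extrapolated value = (3·A(h/3) − A(h)) / (3 − 1)
= (3·(-1.54236) − (-0.87786)) / 2
= -3.74922 / 2 = -1.87461

-1.875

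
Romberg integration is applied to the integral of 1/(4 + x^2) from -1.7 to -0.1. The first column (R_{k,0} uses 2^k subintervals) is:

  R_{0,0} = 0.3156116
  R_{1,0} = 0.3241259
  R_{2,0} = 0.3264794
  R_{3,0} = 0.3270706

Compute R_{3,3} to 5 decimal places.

R_{1,1} = (4·0.3241259 − 0.3156116) / 3 = 0.3269640
R_{2,1} = 0.3264794 + (0.3264794 − 0.3241259)/3 = 0.3272639
R_{3,1} = (4·0.3270706 − 0.3264794) / 3 = 0.3272677
R_{2,2} = 0.3272639 + (0.3272639 − 0.3269640)/15 = 0.3272839
R_{3,2} = (16·0.3272677 − 0.3272639) / 15 = 0.3272680
R_{3,3} = (64·0.3272680 − 0.3272839) / 63 = 0.3272677

0.32727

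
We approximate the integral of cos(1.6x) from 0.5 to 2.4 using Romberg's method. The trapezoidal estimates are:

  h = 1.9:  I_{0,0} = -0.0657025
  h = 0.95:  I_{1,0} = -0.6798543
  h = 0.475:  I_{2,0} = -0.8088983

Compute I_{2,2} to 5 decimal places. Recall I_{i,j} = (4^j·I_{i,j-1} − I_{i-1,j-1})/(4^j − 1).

-0.84974

I_{1,1} = -0.6798543 + (-0.6798543 − (-0.0657025))/3 = -0.8845716
I_{2,1} = -0.8088983 + (-0.8088983 − (-0.6798543))/3 = -0.8519130
I_{2,2} = (16·(-0.8519130) − (-0.8845716)) / 15 = -0.8497358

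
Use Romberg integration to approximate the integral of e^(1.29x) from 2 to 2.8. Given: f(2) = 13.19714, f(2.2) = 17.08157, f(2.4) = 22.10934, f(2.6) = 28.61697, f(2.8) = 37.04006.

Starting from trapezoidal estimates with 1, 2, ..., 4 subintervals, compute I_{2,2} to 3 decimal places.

18.483

I_{0,0} (trapezoid, 1 panel, h=0.8000): 20.09488
I_{1,0} (trapezoid, 2 panels, h=0.4000): 18.89118
I_{2,0} (trapezoid, 4 panels, h=0.2000): 18.58530
I_{1,1} = 18.89118 + (18.89118 − 20.09488)/3 = 18.48995
I_{2,1} = 18.58530 + (18.58530 − 18.89118)/3 = 18.48334
I_{2,2} = 18.48334 + (18.48334 − 18.48995)/15 = 18.48290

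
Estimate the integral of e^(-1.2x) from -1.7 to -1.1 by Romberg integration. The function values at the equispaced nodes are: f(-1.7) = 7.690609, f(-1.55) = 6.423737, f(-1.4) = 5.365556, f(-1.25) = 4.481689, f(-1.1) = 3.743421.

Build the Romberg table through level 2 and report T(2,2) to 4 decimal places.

3.2893

T(0,0) (trapezoid, 1 panel, h=0.6000): 3.430209
T(1,0) (trapezoid, 2 panels, h=0.3000): 3.324771
T(2,0) (trapezoid, 4 panels, h=0.1500): 3.298200
T(1,1) = 3.324771 + (3.324771 − 3.430209)/3 = 3.289625
T(2,1) = 3.298200 + (3.298200 − 3.324771)/3 = 3.289343
T(2,2) = 3.289343 + (3.289343 − 3.289625)/15 = 3.289324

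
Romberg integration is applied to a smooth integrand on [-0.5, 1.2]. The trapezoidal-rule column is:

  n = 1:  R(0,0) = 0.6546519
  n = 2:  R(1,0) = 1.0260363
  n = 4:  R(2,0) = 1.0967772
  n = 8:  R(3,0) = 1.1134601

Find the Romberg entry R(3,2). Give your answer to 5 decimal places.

1.11893

Richardson extrapolation on the trapezoidal column (denominator 4−1=3):
R(2,1) = 1.0967772 + (1.0967772 − 1.0260363)/3 = 1.1203575
R(3,1) = 1.1134601 + (1.1134601 − 1.0967772)/3 = 1.1190211
R(3,2) = 1.1190211 + (1.1190211 − 1.1203575)/15 = 1.1189320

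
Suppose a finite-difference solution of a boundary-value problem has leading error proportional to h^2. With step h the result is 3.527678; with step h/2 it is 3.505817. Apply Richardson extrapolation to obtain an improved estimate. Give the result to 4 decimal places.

Extrapolated value = (4·A(h/2) − A(h)) / (4 − 1)
= (4·3.505817 − 3.527678) / 3
= 10.495590 / 3 = 3.498530

3.4985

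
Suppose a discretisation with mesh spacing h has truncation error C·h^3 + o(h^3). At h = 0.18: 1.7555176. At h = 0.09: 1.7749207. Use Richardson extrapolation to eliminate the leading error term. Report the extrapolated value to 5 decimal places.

The leading error scales as h^3; refining by a factor of 2 reduces it by 2^3 = 8.
Extrapolated value = (8·A(h/2) − A(h)) / (8 − 1)
= (8·1.7749207 − 1.7555176) / 7
= 12.4438480 / 7 = 1.7776926

1.77769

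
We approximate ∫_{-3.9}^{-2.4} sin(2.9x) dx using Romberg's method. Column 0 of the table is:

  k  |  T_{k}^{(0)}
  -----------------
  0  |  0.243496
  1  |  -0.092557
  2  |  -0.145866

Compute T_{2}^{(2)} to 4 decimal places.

Richardson extrapolation on the trapezoidal column (denominator 4−1=3):
T_{1}^{(1)} = -0.092557 + (-0.092557 − 0.243496)/3 = -0.204575
T_{2}^{(1)} = (4·(-0.145866) − (-0.092557)) / 3 = -0.163636
T_{2}^{(2)} = -0.163636 + (-0.163636 − (-0.204575))/15 = -0.160907

-0.1609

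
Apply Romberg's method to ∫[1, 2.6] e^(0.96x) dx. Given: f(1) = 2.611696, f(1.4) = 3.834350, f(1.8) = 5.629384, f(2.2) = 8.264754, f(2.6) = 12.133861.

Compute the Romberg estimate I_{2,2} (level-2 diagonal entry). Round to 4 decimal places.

I_{0,0} (trapezoid, 1 panel, h=1.6000): 11.796446
I_{1,0} (trapezoid, 2 panels, h=0.8000): 10.401730
I_{2,0} (trapezoid, 4 panels, h=0.4000): 10.040507
I_{1,1} = 10.401730 + (10.401730 − 11.796446)/3 = 9.936825
I_{2,1} = 10.040507 + (10.040507 − 10.401730)/3 = 9.920099
I_{2,2} = 9.920099 + (9.920099 − 9.936825)/15 = 9.918984

9.9190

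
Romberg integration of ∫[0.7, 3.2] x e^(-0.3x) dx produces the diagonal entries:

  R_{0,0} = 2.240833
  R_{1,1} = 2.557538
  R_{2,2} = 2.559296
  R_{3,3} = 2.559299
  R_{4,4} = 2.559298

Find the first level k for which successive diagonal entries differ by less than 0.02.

k = 2

|R_{1,1} − R_{0,0}| = 0.316705 ≥ 0.02
|R_{2,2} − R_{1,1}| = 0.001758 < 0.02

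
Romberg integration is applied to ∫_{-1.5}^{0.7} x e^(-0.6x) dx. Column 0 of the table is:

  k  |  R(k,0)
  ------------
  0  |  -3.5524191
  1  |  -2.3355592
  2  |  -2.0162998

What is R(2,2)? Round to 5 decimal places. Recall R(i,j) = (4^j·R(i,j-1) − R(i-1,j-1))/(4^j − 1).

Richardson extrapolation on the trapezoidal column (denominator 4−1=3):
R(1,1) = -2.3355592 + (-2.3355592 − (-3.5524191))/3 = -1.9299392
R(2,1) = -2.0162998 + (-2.0162998 − (-2.3355592))/3 = -1.9098800
R(2,2) = -1.9098800 + (-1.9098800 − (-1.9299392))/15 = -1.9085427

-1.90854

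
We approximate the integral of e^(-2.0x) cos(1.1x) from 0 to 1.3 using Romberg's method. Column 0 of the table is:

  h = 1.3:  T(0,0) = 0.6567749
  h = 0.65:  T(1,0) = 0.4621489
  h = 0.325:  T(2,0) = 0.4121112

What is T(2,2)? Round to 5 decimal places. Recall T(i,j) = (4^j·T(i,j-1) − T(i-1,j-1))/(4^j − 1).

0.39531

Richardson extrapolation on the trapezoidal column (denominator 4−1=3):
T(1,1) = (4·0.4621489 − 0.6567749) / 3 = 0.3972736
T(2,1) = (4·0.4121112 − 0.4621489) / 3 = 0.3954320
T(2,2) = 0.3954320 + (0.3954320 − 0.3972736)/15 = 0.3953092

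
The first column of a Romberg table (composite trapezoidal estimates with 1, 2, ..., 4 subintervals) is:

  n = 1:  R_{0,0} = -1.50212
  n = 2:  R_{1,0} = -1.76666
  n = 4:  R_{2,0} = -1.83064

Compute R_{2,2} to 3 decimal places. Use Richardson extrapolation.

Richardson extrapolation on the trapezoidal column (denominator 4−1=3):
R_{1,1} = -1.76666 + (-1.76666 − (-1.50212))/3 = -1.85484
R_{2,1} = (4·(-1.83064) − (-1.76666)) / 3 = -1.85197
R_{2,2} = -1.85197 + (-1.85197 − (-1.85484))/15 = -1.85178

-1.852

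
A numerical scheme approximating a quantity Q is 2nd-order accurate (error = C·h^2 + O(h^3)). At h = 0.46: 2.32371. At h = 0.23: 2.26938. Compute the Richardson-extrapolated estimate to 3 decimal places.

Extrapolated value = (4·A(h/2) − A(h)) / (4 − 1)
= (4·2.26938 − 2.32371) / 3
= 6.75381 / 3 = 2.25127

2.251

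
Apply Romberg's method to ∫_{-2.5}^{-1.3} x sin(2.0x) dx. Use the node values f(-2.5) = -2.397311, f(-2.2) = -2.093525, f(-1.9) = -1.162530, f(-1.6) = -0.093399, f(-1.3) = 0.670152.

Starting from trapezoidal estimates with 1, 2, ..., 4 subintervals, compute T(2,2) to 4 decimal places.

-1.2803

T(0,0) (trapezoid, 1 panel, h=1.2000): -1.036295
T(1,0) (trapezoid, 2 panels, h=0.6000): -1.215666
T(2,0) (trapezoid, 4 panels, h=0.3000): -1.263910
T(1,1) = -1.215666 + (-1.215666 − (-1.036295))/3 = -1.275456
T(2,1) = -1.263910 + (-1.263910 − (-1.215666))/3 = -1.279991
T(2,2) = -1.279991 + (-1.279991 − (-1.275456))/15 = -1.280293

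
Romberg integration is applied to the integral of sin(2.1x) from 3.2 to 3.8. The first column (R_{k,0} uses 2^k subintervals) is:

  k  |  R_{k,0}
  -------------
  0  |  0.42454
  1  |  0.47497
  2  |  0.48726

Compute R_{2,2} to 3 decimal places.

0.491

Richardson extrapolation on the trapezoidal column (denominator 4−1=3):
R_{1,1} = (4·0.47497 − 0.42454) / 3 = 0.49178
R_{2,1} = (4·0.48726 − 0.47497) / 3 = 0.49136
R_{2,2} = 0.49136 + (0.49136 − 0.49178)/15 = 0.49133
(Column j=1 coincides with Simpson's rule on the same nodes.)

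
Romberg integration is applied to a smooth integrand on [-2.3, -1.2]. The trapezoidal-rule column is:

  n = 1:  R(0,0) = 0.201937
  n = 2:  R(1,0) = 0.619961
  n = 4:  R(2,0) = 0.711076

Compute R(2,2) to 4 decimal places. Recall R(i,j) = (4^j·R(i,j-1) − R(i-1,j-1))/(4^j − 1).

R(1,1) = 0.619961 + (0.619961 − 0.201937)/3 = 0.759302
R(2,1) = (4·0.711076 − 0.619961) / 3 = 0.741448
R(2,2) = (16·0.741448 − 0.759302) / 15 = 0.740258

0.7403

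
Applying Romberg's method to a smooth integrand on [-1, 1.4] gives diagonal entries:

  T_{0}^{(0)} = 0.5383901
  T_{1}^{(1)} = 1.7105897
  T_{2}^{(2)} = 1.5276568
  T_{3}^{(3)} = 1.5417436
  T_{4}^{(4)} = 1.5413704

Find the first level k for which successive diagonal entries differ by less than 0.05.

k = 3

|T_{1}^{(1)} − T_{0}^{(0)}| = 1.1721996 ≥ 0.05
|T_{2}^{(2)} − T_{1}^{(1)}| = 0.1829329 ≥ 0.05
|T_{3}^{(3)} − T_{2}^{(2)}| = 0.0140868 < 0.05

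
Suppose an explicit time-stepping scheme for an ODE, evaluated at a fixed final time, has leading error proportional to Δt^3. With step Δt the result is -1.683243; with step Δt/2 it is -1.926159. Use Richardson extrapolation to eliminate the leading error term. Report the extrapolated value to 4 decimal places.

-1.9609

The leading error scales as Δt^3; refining by a factor of 2 reduces it by 2^3 = 8.
Extrapolated value = (8·A(Δt/2) − A(Δt)) / (8 − 1)
= (8·(-1.926159) − (-1.683243)) / 7
= -13.726029 / 7 = -1.960861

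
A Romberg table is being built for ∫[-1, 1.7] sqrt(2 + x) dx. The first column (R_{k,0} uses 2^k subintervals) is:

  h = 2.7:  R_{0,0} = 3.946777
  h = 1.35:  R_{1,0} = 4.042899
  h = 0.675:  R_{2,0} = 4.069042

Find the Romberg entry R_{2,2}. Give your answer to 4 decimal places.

4.0779

Richardson extrapolation on the trapezoidal column (denominator 4−1=3):
R_{1,1} = (4·4.042899 − 3.946777) / 3 = 4.074940
R_{2,1} = (4·4.069042 − 4.042899) / 3 = 4.077756
R_{2,2} = 4.077756 + (4.077756 − 4.074940)/15 = 4.077944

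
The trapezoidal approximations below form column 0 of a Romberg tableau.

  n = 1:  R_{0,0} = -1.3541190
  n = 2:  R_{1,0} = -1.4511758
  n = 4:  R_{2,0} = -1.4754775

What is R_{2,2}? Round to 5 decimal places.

R_{1,1} = (4·(-1.4511758) − (-1.3541190)) / 3 = -1.4835281
R_{2,1} = (4·(-1.4754775) − (-1.4511758)) / 3 = -1.4835781
R_{2,2} = (16·(-1.4835781) − (-1.4835281)) / 15 = -1.4835814

-1.48358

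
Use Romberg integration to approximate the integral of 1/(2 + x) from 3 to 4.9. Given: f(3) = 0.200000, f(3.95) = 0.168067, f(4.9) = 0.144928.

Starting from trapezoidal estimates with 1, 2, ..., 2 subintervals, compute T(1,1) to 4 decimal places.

T(0,0) (trapezoid, 1 panel, h=1.9000): 0.327682
T(1,0) (trapezoid, 2 panels, h=0.9500): 0.323504
T(1,1) = 0.323504 + (0.323504 − 0.327682)/3 = 0.322111

0.3221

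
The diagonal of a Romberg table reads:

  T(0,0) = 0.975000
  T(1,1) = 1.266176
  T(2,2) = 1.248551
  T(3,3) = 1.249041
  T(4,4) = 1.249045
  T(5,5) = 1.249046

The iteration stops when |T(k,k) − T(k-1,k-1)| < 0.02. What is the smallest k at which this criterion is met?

|T(1,1) − T(0,0)| = 0.291176 ≥ 0.02
|T(2,2) − T(1,1)| = 0.017625 < 0.02

k = 2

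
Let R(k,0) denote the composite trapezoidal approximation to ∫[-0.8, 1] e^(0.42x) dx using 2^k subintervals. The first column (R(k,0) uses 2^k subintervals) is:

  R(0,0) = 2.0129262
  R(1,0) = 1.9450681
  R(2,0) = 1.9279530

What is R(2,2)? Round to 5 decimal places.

R(1,1) = (4·1.9450681 − 2.0129262) / 3 = 1.9224487
R(2,1) = (4·1.9279530 − 1.9450681) / 3 = 1.9222480
R(2,2) = 1.9222480 + (1.9222480 − 1.9224487)/15 = 1.9222346

1.92223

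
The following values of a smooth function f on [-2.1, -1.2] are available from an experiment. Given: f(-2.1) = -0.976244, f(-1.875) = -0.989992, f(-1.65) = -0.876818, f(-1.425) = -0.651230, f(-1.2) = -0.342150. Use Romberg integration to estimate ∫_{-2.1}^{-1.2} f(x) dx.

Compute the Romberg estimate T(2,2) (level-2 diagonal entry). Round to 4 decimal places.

-0.7227

T(0,0) (trapezoid, 1 panel, h=0.9000): -0.593277
T(1,0) (trapezoid, 2 panels, h=0.4500): -0.691207
T(2,0) (trapezoid, 4 panels, h=0.2250): -0.714878
T(1,1) = -0.691207 + (-0.691207 − (-0.593277))/3 = -0.723850
T(2,1) = -0.714878 + (-0.714878 − (-0.691207))/3 = -0.722768
T(2,2) = -0.722768 + (-0.722768 − (-0.723850))/15 = -0.722696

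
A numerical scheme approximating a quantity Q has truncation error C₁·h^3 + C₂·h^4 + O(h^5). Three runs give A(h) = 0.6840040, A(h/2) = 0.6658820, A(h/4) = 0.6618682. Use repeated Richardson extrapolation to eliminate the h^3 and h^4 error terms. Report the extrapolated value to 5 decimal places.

0.66116

First eliminate the h^3 term (factor 2^3 = 8):
  B₁ = (8·0.6658820 − 0.6840040)/7 = 0.6632931
  B₂ = (8·0.6618682 − 0.6658820)/7 = 0.6612948
Then eliminate the h^4 term (factor 2^4 = 16):
  (16·0.6612948 − 0.6632931)/15 = 0.6611616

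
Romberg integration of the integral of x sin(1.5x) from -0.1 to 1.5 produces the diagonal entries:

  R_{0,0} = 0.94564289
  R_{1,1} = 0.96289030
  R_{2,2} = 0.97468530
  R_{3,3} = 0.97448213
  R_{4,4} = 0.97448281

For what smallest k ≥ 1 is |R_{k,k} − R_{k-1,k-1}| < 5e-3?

|R_{1,1} − R_{0,0}| = 0.01724741 ≥ 5e-3
|R_{2,2} − R_{1,1}| = 0.01179500 ≥ 5e-3
|R_{3,3} − R_{2,2}| = 0.00020317 < 5e-3

k = 3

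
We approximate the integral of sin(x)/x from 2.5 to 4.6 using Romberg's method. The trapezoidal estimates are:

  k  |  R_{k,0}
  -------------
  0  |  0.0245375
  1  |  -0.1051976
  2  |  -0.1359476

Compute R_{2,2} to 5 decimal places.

Richardson extrapolation on the trapezoidal column (denominator 4−1=3):
R_{1,1} = (4·(-0.1051976) − 0.0245375) / 3 = -0.1484426
R_{2,1} = (4·(-0.1359476) − (-0.1051976)) / 3 = -0.1461976
R_{2,2} = (16·(-0.1461976) − (-0.1484426)) / 15 = -0.1460479

-0.14605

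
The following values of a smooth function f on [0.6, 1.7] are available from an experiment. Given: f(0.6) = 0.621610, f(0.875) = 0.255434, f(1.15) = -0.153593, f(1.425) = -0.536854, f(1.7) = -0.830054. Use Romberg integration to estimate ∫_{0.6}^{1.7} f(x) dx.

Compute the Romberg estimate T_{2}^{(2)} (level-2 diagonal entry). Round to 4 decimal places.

-0.1504

T_{0}^{(0)} (trapezoid, 1 panel, h=1.1000): -0.114644
T_{1}^{(0)} (trapezoid, 2 panels, h=0.5500): -0.141798
T_{2}^{(0)} (trapezoid, 4 panels, h=0.2750): -0.148290
T_{1}^{(1)} = -0.141798 + (-0.141798 − (-0.114644))/3 = -0.150849
T_{2}^{(1)} = -0.148290 + (-0.148290 − (-0.141798))/3 = -0.150454
T_{2}^{(2)} = -0.150454 + (-0.150454 − (-0.150849))/15 = -0.150428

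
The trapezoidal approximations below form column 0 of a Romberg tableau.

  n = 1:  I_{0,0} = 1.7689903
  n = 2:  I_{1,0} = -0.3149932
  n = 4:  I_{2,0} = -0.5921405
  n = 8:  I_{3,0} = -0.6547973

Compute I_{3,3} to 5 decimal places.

Richardson extrapolation on the trapezoidal column (denominator 4−1=3):
I_{1,1} = -0.3149932 + (-0.3149932 − 1.7689903)/3 = -1.0096544
I_{2,1} = -0.5921405 + (-0.5921405 − (-0.3149932))/3 = -0.6845229
I_{3,1} = -0.6547973 + (-0.6547973 − (-0.5921405))/3 = -0.6756829
I_{2,2} = -0.6845229 + (-0.6845229 − (-1.0096544))/15 = -0.6628475
I_{3,2} = (16·(-0.6756829) − (-0.6845229)) / 15 = -0.6750936
I_{3,3} = (64·(-0.6750936) − (-0.6628475)) / 63 = -0.6752880

-0.67529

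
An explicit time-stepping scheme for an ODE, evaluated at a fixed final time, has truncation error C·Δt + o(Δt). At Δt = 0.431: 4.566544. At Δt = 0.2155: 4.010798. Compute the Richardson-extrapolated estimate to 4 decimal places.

3.4551

The leading error scales as Δt; refining by a factor of 2 reduces it by 2^1 = 2.
Extrapolated value = (2·A(Δt/2) − A(Δt)) / (2 − 1)
= (2·4.010798 − 4.566544) / 1
= 3.455052 / 1 = 3.455052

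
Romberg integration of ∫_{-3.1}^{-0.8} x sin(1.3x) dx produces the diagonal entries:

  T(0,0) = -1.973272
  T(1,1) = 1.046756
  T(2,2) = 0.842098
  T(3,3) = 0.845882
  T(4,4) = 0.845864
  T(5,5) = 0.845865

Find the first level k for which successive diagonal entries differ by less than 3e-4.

|T(1,1) − T(0,0)| = 3.020028 ≥ 3e-4
|T(2,2) − T(1,1)| = 0.204658 ≥ 3e-4
|T(3,3) − T(2,2)| = 0.003784 ≥ 3e-4
|T(4,4) − T(3,3)| = 0.000018 < 3e-4

k = 4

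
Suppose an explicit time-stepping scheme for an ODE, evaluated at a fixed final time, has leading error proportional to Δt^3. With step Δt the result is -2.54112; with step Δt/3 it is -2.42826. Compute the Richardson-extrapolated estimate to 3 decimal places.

Extrapolated value = (27·A(Δt/3) − A(Δt)) / (27 − 1)
= (27·(-2.42826) − (-2.54112)) / 26
= -63.02190 / 26 = -2.42392

-2.424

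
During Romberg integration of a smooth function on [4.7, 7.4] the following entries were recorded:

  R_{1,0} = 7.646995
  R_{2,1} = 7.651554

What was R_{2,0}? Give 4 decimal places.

7.6504

From R_{2,1} = (4·R_{2,0} − R_{1,0})/3, solve for R_{2,0}:
4·R_{2,0} = 3·7.651554 + 7.646995 = 30.601657
R_{2,0} = 7.650414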